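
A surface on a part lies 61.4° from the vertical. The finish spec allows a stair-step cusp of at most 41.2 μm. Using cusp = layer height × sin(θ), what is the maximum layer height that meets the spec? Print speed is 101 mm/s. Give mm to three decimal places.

sin(61.4°) = 0.8780; t_max = 0.0412/0.8780 = 0.047 mm.

0.047 mm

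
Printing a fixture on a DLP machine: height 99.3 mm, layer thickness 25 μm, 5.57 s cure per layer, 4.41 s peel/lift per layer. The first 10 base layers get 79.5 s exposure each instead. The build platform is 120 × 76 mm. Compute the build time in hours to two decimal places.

11.22 hours

Number of layers: 99.3 / 0.025 → 3972 (rounded up).
Bottom layers = 10 × (79.5 + 4.41), so 839.1 s.
Normal layers = 3962 × (5.57 + 4.41) = 39540.76 s.
Total = 839.1 + 39540.76 = 40379.86 s = 11.22 hours.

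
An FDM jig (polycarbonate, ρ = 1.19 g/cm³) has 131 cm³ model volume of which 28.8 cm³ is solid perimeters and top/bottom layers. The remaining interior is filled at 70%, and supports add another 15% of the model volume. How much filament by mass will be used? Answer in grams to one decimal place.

142.8 g

Volume inside the shell = 131 − 28.8, so 102.2 cm³.
Infill volume: 0.70 × 102.2 → 71.54 cm³.
Support: 0.15 × 131 → 19.65 cm³.
Total extruded: 28.8 + 71.54 + 19.65 → 119.99 cm³.
Mass = 119.99 × 1.19 = 142.7881 g.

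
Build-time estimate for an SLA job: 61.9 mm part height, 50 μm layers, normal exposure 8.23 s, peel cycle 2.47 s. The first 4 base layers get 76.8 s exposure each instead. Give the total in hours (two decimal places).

3.76 hours

Number of layers: 61.9 / 0.05 → 1238 (rounded up).
Burn-in layers: 4 × (76.8 + 2.47) → 317.08 s.
Normal layers = 1234 × (8.23 + 2.47), so 13203.8 s.
Sum: 317.08 + 13203.8 = 13520.88 s → 3.76 hours.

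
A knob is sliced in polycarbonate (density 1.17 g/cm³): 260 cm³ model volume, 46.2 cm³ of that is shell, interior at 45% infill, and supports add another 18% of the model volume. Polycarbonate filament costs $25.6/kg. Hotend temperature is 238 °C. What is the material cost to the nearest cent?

$5.67

Infill region = 260 − 46.2, so 213.8 cm³.
Infill deposited = 0.45 × 213.8, so 96.21 cm³.
Support = 0.18 × 260, so 46.8 cm³.
Total printed volume = 46.2 + 96.21 + 46.8 = 189.21 cm³.
Mass = 189.21 × 1.17, so 221.3757 g.
At $25.6/kg: 221.3757/1000 × 25.6 = $5.67.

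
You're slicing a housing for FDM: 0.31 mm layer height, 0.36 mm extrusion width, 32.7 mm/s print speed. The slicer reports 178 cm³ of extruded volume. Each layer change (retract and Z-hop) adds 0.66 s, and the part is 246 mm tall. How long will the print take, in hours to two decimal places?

13.69 hours

Bead cross-section: 0.31 × 0.36 → 0.1116 mm².
Toolpath length = 178 cm³ / 0.1116 mm² = 178000 / 0.1116 = 1594982.1 mm.
Print-move time = 1594982.1 / 32.7, so 48776.2 s.
Layer count = ceil(246 / 0.31) = 794.
Layer-change overhead = 794 × 0.66, so 524.04 s.
Total = 48776.2 + 524.04 = 49300.24 s = 13.69 hours.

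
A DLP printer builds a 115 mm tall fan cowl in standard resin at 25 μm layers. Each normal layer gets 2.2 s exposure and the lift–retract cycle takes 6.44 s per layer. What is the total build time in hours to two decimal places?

Layers = ⌈115/0.025⌉ = 4600.
Per-layer time = 2.2 + 6.44 = 8.64 s.
Total = 4600 × 8.64 = 39744 s = 11.04 hours.

11.04 hours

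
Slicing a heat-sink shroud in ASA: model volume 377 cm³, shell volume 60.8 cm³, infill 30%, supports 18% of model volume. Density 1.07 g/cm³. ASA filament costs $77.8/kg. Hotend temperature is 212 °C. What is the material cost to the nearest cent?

Interior volume = 377 − 60.8, so 316.2 cm³.
Infill volume: 0.30 × 316.2 → 94.86 cm³.
Support = 0.18 × 377, so 67.86 cm³.
Total extruded: 60.8 + 94.86 + 67.86 → 223.52 cm³.
Mass = 223.52 × 1.07 = 239.1664 g.
At $77.8/kg: 239.1664/1000 × 77.8 = $18.61.

$18.61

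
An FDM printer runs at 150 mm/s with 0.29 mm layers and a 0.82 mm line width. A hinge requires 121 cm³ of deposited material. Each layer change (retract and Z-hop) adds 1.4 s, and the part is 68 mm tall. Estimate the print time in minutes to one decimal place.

Line area = 0.29 × 0.82 = 0.2378 mm².
Total extruded path = 121000/0.2378 = 508831 mm.
Print-move time: 508831 / 150 → 3392.2 s.
Layers = ⌈68/0.29⌉ = 235.
Non-print overhead: 235 × 1.4 → 329 s.
Altogether 3392.2 + 329 = 3721.2 s, i.e. 62.0 minutes.

62.0 minutes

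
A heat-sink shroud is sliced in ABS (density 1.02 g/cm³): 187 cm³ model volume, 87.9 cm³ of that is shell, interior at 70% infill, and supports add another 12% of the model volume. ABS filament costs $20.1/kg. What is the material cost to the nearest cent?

Volume inside the shell = 187 − 87.9, so 99.1 cm³.
Deposited infill: 0.70 × 99.1 → 69.37 cm³.
Support = 0.12 × 187 = 22.44 cm³.
Total extruded = 87.9 + 69.37 + 22.44, so 179.71 cm³.
Mass = 179.71 × 1.02, so 183.3042 g.
Cost = 183.3042 g / 1000 × $20.1/kg = $3.68.

$3.68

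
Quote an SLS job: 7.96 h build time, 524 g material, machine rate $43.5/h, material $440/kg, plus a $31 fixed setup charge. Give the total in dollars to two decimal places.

$607.82

Machine cost = 43.5 × 7.96, so $346.26.
Feedstock cost: 440 × 524/1000 → $230.56.
Total = 346.26 + 230.56 + 31 = $607.82.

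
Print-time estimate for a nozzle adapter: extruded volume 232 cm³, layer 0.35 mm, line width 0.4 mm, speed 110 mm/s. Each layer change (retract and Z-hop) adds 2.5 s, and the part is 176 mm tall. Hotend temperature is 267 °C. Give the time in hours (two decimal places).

4.53 hours

Line area = 0.35 × 0.4 = 0.14 mm².
Toolpath length = 232 cm³ / 0.14 mm² = 232000 / 0.14 = 1657142.9 mm.
Print-move time = 1657142.9 / 110 = 15064.9 s.
Number of layers: 176 / 0.35 → 503 (rounded up).
Z-hop total = 503 × 2.5, so 1257.5 s.
Altogether 15064.9 + 1257.5 = 16322.4 s, i.e. 4.53 hours.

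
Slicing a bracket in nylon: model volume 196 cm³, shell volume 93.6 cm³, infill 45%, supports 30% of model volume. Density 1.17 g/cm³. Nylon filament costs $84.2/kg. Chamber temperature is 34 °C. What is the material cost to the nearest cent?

$19.55

Infill region = 196 − 93.6, so 102.4 cm³.
Deposited infill = 0.45 × 102.4 = 46.08 cm³.
Support = 0.30 × 196 = 58.8 cm³.
Deposited volume = 93.6 + 46.08 + 58.8, so 198.48 cm³.
Mass: 198.48 × 1.17 → 232.2216 g.
Cost = 232.2216 g / 1000 × $84.2/kg = $19.55.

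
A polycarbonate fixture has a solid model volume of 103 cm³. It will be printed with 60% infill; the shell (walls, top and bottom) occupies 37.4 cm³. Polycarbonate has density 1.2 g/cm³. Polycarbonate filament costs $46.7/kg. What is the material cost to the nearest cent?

$4.30

Volume inside the shell = 103 − 37.4 = 65.6 cm³.
Infill deposited: 0.60 × 65.6 → 39.36 cm³.
Deposited volume = 37.4 + 39.36, so 76.76 cm³.
Mass = 76.76 × 1.2 = 92.112 g.
Cost = 92.112 g / 1000 × $46.7/kg = $4.30.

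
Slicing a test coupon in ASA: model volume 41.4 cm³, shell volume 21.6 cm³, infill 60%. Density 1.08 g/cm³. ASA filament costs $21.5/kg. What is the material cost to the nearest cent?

Volume inside the shell: 41.4 − 21.6 → 19.8 cm³.
Infill deposited = 0.60 × 19.8, so 11.88 cm³.
Total printed volume: 21.6 + 11.88 → 33.48 cm³.
Mass = 33.48 × 1.08, so 36.1584 g.
At $21.5/kg: 36.1584/1000 × 21.5 = $0.78.

$0.78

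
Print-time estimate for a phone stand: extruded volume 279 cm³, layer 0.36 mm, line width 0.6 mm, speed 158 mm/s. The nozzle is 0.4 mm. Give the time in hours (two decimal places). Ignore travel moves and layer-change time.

Line area: 0.36 × 0.6 → 0.216 mm².
Toolpath length = 279 cm³ / 0.216 mm² = 279000 / 0.216 = 1291666.7 mm.
Extrusion time: 1291666.7 / 158 → 8175.1 s.
That's 8175.1 s → 2.27 hours.

2.27 hours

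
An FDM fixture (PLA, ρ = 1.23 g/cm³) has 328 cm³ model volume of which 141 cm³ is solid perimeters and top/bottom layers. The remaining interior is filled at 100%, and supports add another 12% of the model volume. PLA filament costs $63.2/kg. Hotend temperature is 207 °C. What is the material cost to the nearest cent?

Infill region: 328 − 141 → 187 cm³.
Deposited infill = 1.00 × 187 = 187 cm³.
Support = 0.12 × 328 = 39.36 cm³.
Deposited volume = 141 + 187 + 39.36, so 367.36 cm³.
Mass = 367.36 × 1.23 = 451.8528 g.
Cost = 451.8528 g / 1000 × $63.2/kg = $28.56.

$28.56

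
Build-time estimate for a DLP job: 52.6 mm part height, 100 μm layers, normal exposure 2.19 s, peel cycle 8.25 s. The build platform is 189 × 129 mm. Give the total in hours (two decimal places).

Layer count = ceil(52.6 / 0.1) = 526.
Cycle time = 2.19 + 8.25, so 10.44 s.
Build time: 526 × 10.44 s = 5491.44 s, i.e. 1.53 hours.

1.53 hours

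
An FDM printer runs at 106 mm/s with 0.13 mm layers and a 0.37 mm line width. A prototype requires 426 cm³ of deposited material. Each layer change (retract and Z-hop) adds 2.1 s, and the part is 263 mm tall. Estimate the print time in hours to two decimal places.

24.39 hours

Bead cross-section = 0.13 × 0.37 = 0.0481 mm².
Total extruded path = 426000/0.0481 = 8856548.9 mm.
Time extruding = 8856548.9 / 106, so 83552.3 s.
Layers = ⌈263/0.13⌉ = 2024.
Non-print overhead: 2024 × 2.1 → 4250.4 s.
Altogether 83552.3 + 4250.4 = 87802.7 s, i.e. 24.39 hours.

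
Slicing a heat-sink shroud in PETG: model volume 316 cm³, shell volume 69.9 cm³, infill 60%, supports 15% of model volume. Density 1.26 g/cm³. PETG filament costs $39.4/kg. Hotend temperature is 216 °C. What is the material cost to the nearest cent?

$13.15

Volume inside the shell = 316 − 69.9 = 246.1 cm³.
Deposited infill = 0.60 × 246.1, so 147.66 cm³.
Support = 0.15 × 316, so 47.4 cm³.
Total printed volume = 69.9 + 147.66 + 47.4, so 264.96 cm³.
Mass: 264.96 × 1.26 → 333.8496 g.
Cost = 333.8496 g / 1000 × $39.4/kg = $13.15.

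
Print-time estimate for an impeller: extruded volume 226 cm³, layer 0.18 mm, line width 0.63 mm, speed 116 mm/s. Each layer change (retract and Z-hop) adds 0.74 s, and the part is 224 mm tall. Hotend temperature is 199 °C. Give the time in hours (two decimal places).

5.03 hours

Line area: 0.18 × 0.63 → 0.1134 mm².
Toolpath length = 226 cm³ / 0.1134 mm² = 226000 / 0.1134 = 1992945.3 mm.
Print-move time: 1992945.3 / 116 → 17180.6 s.
Layer count = ceil(224 / 0.18) = 1245.
Non-print overhead: 1245 × 0.74 → 921.3 s.
Total = 17180.6 + 921.3 = 18101.9 s = 5.03 hours.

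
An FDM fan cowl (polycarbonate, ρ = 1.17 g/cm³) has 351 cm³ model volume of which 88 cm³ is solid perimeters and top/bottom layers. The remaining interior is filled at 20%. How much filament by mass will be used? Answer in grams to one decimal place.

Infill region: 351 − 88 → 263 cm³.
Infill deposited = 0.20 × 263 = 52.6 cm³.
Deposited volume = 88 + 52.6 = 140.6 cm³.
Mass = 140.6 × 1.17 = 164.502 g.

164.5 g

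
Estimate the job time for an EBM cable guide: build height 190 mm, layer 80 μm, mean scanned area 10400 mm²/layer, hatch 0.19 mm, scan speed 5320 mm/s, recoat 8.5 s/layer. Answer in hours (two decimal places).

12.40 hours

Number of layers: 190 / 0.08 → 2375 (rounded up).
Scan path per layer: 10400 / 0.19 → 54736.8 mm.
Scan time per layer = 54736.8 / 5320, so 10.2889 s.
Time per layer = 10.2889 + 8.5, so 18.7889 s.
2375 layers × 18.7889 s/layer = 44623.6375 s, i.e. 12.40 hours.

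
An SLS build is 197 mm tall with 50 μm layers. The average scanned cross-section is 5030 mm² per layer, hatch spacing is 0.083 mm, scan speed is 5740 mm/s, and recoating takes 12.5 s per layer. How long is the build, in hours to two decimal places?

Layers = ⌈197/0.05⌉ = 3940.
Per-layer scan distance = 5030 / 0.083, so 60602.4 mm.
Per-layer scan time = 60602.4 / 5740 = 10.5579 s.
Layer cycle = 10.5579 + 12.5, so 23.0579 s.
3940 layers × 23.0579 s/layer = 90848.126 s, i.e. 25.24 hours.

25.24 hours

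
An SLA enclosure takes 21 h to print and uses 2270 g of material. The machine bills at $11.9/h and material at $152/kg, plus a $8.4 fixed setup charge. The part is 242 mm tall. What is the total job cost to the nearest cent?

$603.34

Time charge: 11.9 × 21 → $249.90.
Material charge = 152 × 2270/1000, so $345.04.
Total = 249.90 + 345.04 + 8.4 = $603.34.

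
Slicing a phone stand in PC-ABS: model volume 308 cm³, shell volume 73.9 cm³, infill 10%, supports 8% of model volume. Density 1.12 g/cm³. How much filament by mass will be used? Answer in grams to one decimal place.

Interior volume = 308 − 73.9 = 234.1 cm³.
Deposited infill = 0.10 × 234.1 = 23.41 cm³.
Support = 0.08 × 308 = 24.64 cm³.
Total printed volume: 73.9 + 23.41 + 24.64 → 121.95 cm³.
Mass = 121.95 × 1.12 = 136.584 g.

136.6 g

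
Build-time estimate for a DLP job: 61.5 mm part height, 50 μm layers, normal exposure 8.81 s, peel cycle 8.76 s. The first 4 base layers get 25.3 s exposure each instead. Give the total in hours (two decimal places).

Layer count = ceil(61.5 / 0.05) = 1230.
Burn-in layers: 4 × (25.3 + 8.76) → 136.24 s.
Regular layers = 1226 × (8.81 + 8.76), so 21540.82 s.
Sum: 136.24 + 21540.82 = 21677.06 s → 6.02 hours.

6.02 hours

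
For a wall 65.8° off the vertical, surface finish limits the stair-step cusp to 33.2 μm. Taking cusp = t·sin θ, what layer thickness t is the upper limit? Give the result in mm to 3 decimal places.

Layer height = cusp / sin(65.8°) = 0.0332 / 0.9121 = 0.036 mm.

0.036 mm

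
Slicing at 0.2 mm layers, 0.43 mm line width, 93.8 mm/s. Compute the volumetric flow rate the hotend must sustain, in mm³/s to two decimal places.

8.07

A = 0.2 × 0.43 = 0.086 mm².
Q = v·A = 93.8 × 0.086 = 8.07 mm³/s.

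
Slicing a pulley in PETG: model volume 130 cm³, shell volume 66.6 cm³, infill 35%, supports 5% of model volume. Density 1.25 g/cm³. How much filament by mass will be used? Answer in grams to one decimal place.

Interior volume = 130 − 66.6, so 63.4 cm³.
Infill volume: 0.35 × 63.4 → 22.19 cm³.
Support: 0.05 × 130 → 6.5 cm³.
Deposited volume = 66.6 + 22.19 + 6.5, so 95.29 cm³.
Mass = 95.29 × 1.25, so 119.1125 g.

119.1 g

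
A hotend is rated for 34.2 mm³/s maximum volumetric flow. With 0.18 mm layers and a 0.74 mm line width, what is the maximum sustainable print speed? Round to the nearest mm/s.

257 mm/s

Bead cross-section = 0.18 × 0.74 = 0.1332 mm².
Max speed = 34.2 / 0.1332 = 256.76 ≈ 257 mm/s.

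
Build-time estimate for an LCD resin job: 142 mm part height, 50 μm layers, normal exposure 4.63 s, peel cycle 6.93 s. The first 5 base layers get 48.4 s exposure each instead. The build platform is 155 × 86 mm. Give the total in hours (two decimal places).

Number of layers: 142 / 0.05 → 2840 (rounded up).
Base layers = 5 × (48.4 + 6.93) = 276.65 s.
Remaining layers = 2835 × (4.63 + 6.93), so 32772.6 s.
Sum: 276.65 + 32772.6 = 33049.25 s → 9.18 hours.

9.18 hours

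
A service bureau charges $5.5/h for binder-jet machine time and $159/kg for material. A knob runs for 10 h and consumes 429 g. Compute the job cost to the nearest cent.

Time charge = 5.5 × 10, so $55.00.
Feedstock cost = 159 × 429/1000 = $68.211.
Job cost: 55.00 + 68.211 = 123.211 ≈ $123.21.

$123.21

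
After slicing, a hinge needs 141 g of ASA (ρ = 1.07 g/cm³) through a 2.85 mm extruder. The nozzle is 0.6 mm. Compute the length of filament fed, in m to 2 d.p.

Extruded volume: 141/1.07 = 131.7757 cm³ (131775.7 mm³).
A = π r² = π × 1.425² = 6.3794 mm².
Length = 131775.7 / 6.3794 = 20656.44 mm = 20.66 m.

20.66 m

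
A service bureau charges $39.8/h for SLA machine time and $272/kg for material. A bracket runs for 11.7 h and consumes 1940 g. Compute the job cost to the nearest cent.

$993.34

Time charge = 39.8 × 11.7, so $465.66.
Material charge = 272 × 1940/1000 = $527.68.
Job cost: 465.66 + 527.68 = $993.34.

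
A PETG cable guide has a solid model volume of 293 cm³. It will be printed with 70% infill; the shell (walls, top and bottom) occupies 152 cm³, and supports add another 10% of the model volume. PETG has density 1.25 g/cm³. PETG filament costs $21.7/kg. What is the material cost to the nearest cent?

$7.60

Infill region: 293 − 152 → 141 cm³.
Deposited infill = 0.70 × 141, so 98.7 cm³.
Support = 0.10 × 293 = 29.3 cm³.
Total printed volume = 152 + 98.7 + 29.3, so 280 cm³.
Mass = 280 × 1.25 = 350 g.
At $21.7/kg: 350/1000 × 21.7 = $7.60.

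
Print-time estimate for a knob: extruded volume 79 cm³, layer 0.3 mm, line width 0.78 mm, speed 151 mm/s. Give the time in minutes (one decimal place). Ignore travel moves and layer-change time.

37.3 minutes

Extrusion cross-section = 0.3 × 0.78 = 0.234 mm².
Toolpath length = 79 cm³ / 0.234 mm² = 79000 / 0.234 = 337606.8 mm.
Extrusion time = 337606.8 / 151 = 2235.8 s.
Converting: 2235.8 s = 37.3 minutes.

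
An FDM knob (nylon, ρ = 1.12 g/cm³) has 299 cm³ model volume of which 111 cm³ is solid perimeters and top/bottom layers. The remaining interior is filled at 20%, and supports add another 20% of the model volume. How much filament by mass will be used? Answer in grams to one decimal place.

Infill region = 299 − 111, so 188 cm³.
Deposited infill: 0.20 × 188 → 37.6 cm³.
Support: 0.20 × 299 → 59.8 cm³.
Total printed volume = 111 + 37.6 + 59.8 = 208.4 cm³.
Mass = 208.4 × 1.12 = 233.408 g.

233.4 g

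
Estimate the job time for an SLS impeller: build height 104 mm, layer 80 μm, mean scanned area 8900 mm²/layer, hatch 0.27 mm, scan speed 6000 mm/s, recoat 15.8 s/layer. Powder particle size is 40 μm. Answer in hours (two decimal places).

7.69 hours

Number of layers: 104 / 0.08 → 1300 (rounded up).
Scan path per layer = 8900 / 0.27, so 32963 mm.
Scan time per layer = 32963 / 6000, so 5.4938 s.
Layer cycle = 5.4938 + 15.8, so 21.2938 s.
1300 layers × 21.2938 s/layer = 27681.94 s, i.e. 7.69 hours.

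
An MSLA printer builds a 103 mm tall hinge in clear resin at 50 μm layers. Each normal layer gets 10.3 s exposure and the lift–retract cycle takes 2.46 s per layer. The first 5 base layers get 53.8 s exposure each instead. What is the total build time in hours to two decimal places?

7.36 hours

Number of layers: 103 / 0.05 → 2060 (rounded up).
Burn-in layers: 5 × (53.8 + 2.46) → 281.3 s.
Normal layers: 2055 × (10.3 + 2.46) → 26221.8 s.
Sum: 281.3 + 26221.8 = 26503.1 s → 7.36 hours.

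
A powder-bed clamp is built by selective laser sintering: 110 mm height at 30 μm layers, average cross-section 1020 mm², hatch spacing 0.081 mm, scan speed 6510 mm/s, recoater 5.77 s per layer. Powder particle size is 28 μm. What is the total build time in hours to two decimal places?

Number of layers: 110 / 0.03 → 3667 (rounded up).
Scan path per layer = 1020 / 0.081, so 12592.6 mm.
Scan time per layer = 12592.6 / 6510, so 1.9343 s.
Layer cycle: 1.9343 + 5.77 → 7.7043 s.
Total: 3667 × 7.7043 s = 28251.6681 s → 7.85 hours.

7.85 hours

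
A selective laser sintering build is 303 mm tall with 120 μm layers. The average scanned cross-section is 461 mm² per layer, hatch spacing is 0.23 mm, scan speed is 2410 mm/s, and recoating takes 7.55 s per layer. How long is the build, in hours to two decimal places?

5.88 hours

Number of layers: 303 / 0.12 → 2525 (rounded up).
Hatch length per layer = 461 / 0.23 = 2004.3 mm.
Laser time per layer = 2004.3 / 2410, so 0.8317 s.
Layer cycle: 0.8317 + 7.55 → 8.3817 s.
Total: 2525 × 8.3817 s = 21163.7925 s → 5.88 hours.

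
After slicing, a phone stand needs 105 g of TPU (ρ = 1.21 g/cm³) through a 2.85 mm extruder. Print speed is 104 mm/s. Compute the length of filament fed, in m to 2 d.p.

13.60 m

Extruded volume: 105/1.21 = 86.7769 cm³ (86776.9 mm³).
A = π r² = π × 1.425² = 6.3794 mm².
Length = 86776.9 / 6.3794 = 13602.67 mm = 13.60 m.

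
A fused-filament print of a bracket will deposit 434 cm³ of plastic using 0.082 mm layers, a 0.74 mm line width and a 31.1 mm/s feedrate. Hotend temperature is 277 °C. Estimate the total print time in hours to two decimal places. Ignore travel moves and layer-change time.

Extrusion cross-section = 0.082 × 0.74, so 0.06068 mm².
Toolpath length = 434 cm³ / 0.06068 mm² = 434000 / 0.06068 = 7152274.2 mm.
Print-move time: 7152274.2 / 31.1 → 229976.7 s.
Converting: 229976.7 s = 63.88 hours.

63.88 hours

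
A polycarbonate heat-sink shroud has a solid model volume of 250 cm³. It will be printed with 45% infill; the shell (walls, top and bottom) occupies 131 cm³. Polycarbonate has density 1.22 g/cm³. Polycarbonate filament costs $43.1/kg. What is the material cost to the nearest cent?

$9.70

Volume inside the shell: 250 − 131 → 119 cm³.
Infill deposited: 0.45 × 119 → 53.55 cm³.
Total printed volume = 131 + 53.55, so 184.55 cm³.
Mass = 184.55 × 1.22 = 225.151 g.
At $43.1/kg: 225.151/1000 × 43.1 = $9.70.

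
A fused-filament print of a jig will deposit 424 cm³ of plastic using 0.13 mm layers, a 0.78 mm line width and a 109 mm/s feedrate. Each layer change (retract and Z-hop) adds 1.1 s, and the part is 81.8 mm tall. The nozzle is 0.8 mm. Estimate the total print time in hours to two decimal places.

10.85 hours

Line area = 0.13 × 0.78 = 0.1014 mm².
Total extruded path = 424000/0.1014 = 4181459.6 mm.
Time extruding: 4181459.6 / 109 → 38362 s.
Layers = ⌈81.8/0.13⌉ = 630.
Layer-change overhead = 630 × 1.1, so 693 s.
Altogether 38362 + 693 = 39055 s, i.e. 10.85 hours.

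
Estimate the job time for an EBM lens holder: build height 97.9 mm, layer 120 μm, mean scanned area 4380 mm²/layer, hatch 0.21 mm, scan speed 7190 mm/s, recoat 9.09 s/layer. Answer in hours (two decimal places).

2.72 hours

Layers = ⌈97.9/0.12⌉ = 816.
Hatch length per layer = 4380 / 0.21 = 20857.1 mm.
Per-layer scan time = 20857.1 / 7190 = 2.9008 s.
Time per layer: 2.9008 + 9.09 → 11.9908 s.
816 layers × 11.9908 s/layer = 9784.4928 s, i.e. 2.72 hours.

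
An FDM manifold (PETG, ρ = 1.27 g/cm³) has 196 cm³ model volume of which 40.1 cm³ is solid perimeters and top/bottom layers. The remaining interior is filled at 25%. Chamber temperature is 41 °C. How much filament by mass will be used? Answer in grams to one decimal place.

Infill region = 196 − 40.1 = 155.9 cm³.
Infill volume: 0.25 × 155.9 → 38.975 cm³.
Deposited volume = 40.1 + 38.975, so 79.075 cm³.
Mass: 79.075 × 1.27 → 100.42525 g.

100.4 g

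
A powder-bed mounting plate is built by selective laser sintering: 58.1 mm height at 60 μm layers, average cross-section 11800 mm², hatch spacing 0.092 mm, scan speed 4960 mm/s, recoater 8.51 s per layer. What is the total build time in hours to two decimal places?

Layers = ⌈58.1/0.06⌉ = 969.
Hatch length per layer = 11800 / 0.092, so 128260.9 mm.
Per-layer scan time: 128260.9 / 4960 → 25.8591 s.
Time per layer: 25.8591 + 8.51 → 34.3691 s.
Total: 969 × 34.3691 s = 33303.6579 s → 9.25 hours.

9.25 hours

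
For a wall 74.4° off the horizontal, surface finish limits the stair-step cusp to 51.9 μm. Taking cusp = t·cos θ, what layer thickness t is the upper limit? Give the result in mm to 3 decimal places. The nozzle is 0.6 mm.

cos(74.4°) = 0.2689; t_max = 0.0519/0.2689 = 0.193 mm.

0.193 mm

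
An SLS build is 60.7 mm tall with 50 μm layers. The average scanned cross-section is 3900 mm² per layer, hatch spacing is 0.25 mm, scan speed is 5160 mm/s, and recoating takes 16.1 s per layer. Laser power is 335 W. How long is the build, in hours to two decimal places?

6.45 hours

Layers = ⌈60.7/0.05⌉ = 1214.
Per-layer scan distance: 3900 / 0.25 → 15600 mm.
Scan time per layer: 15600 / 5160 → 3.0233 s.
Per-layer time: 3.0233 + 16.1 → 19.1233 s.
Total: 1214 × 19.1233 s = 23215.6862 s → 6.45 hours.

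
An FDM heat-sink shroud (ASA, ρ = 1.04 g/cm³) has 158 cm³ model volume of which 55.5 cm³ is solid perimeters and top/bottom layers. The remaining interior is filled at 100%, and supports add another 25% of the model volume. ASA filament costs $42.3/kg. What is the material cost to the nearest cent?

$8.69

Volume inside the shell: 158 − 55.5 → 102.5 cm³.
Infill deposited = 1.00 × 102.5, so 102.5 cm³.
Support = 0.25 × 158, so 39.5 cm³.
Deposited volume = 55.5 + 102.5 + 39.5 = 197.5 cm³.
Mass = 197.5 × 1.04, so 205.4 g.
Cost = 205.4 g / 1000 × $42.3/kg = $8.69.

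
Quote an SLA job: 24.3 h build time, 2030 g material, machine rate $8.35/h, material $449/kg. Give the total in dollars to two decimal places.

Machine-time cost = 8.35 × 24.3, so $202.905.
Material cost: 449 × 2030/1000 → $911.47.
Job cost: 202.905 + 911.47 = 1114.375 ≈ $1114.38.

$1114.38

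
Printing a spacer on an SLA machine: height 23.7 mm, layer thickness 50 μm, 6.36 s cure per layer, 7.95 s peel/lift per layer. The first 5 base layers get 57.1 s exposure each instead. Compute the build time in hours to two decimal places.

1.95 hours

Layer count = ceil(23.7 / 0.05) = 474.
Burn-in layers = 5 × (57.1 + 7.95) = 325.25 s.
Regular layers = 469 × (6.36 + 7.95), so 6711.39 s.
Sum: 325.25 + 6711.39 = 7036.64 s → 1.95 hours.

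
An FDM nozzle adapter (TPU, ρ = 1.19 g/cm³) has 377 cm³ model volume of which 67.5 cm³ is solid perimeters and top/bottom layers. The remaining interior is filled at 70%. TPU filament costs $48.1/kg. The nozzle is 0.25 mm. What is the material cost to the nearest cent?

$16.26

Infill region: 377 − 67.5 → 309.5 cm³.
Infill volume: 0.70 × 309.5 → 216.65 cm³.
Deposited volume = 67.5 + 216.65, so 284.15 cm³.
Mass: 284.15 × 1.19 → 338.1385 g.
At $48.1/kg: 338.1385/1000 × 48.1 = $16.26.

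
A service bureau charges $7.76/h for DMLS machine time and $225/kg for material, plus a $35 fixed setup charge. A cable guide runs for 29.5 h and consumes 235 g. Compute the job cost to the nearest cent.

Machine cost = 7.76 × 29.5, so $228.92.
Feedstock cost = 225 × 235/1000 = $52.875.
Total = 228.92 + 52.875 + 35 = 316.795 ≈ $316.80.

$316.80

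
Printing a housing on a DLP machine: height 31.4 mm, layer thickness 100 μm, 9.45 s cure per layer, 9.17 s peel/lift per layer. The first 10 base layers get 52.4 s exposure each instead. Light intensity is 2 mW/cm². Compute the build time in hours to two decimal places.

1.74 hours

Layer count = ceil(31.4 / 0.1) = 314.
Base layers = 10 × (52.4 + 9.17), so 615.7 s.
Normal layers: 304 × (9.45 + 9.17) → 5660.48 s.
Sum: 615.7 + 5660.48 = 6276.18 s → 1.74 hours.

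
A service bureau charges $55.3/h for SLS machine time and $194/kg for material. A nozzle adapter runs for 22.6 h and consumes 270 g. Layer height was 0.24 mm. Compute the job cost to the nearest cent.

Machine-time cost: 55.3 × 22.6 → $1249.78.
Material cost: 194 × 270/1000 → $52.38.
Total = 1249.78 + 52.38 = $1302.16.

$1302.16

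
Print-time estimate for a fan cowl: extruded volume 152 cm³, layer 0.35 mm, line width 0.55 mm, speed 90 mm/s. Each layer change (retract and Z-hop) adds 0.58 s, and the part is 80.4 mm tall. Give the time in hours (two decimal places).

Bead cross-section = 0.35 × 0.55, so 0.1925 mm².
Toolpath length = 152 cm³ / 0.1925 mm² = 152000 / 0.1925 = 789610.4 mm.
Time extruding = 789610.4 / 90, so 8773.4 s.
Layer count = ceil(80.4 / 0.35) = 230.
Non-print overhead = 230 × 0.58, so 133.4 s.
Altogether 8773.4 + 133.4 = 8906.8 s, i.e. 2.47 hours.

2.47 hours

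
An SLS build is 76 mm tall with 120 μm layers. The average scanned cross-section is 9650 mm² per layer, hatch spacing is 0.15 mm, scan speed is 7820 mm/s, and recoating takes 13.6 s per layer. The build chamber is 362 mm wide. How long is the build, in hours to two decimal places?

Layers = ⌈76/0.12⌉ = 634.
Hatch length per layer = 9650 / 0.15, so 64333.3 mm.
Per-layer scan time = 64333.3 / 7820 = 8.2268 s.
Per-layer time = 8.2268 + 13.6 = 21.8268 s.
634 layers × 21.8268 s/layer = 13838.1912 s, i.e. 3.84 hours.

3.84 hours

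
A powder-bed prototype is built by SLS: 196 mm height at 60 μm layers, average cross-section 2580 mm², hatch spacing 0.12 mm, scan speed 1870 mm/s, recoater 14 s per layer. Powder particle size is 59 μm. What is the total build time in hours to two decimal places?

Layers = ⌈196/0.06⌉ = 3267.
Per-layer scan distance = 2580 / 0.12, so 21500 mm.
Laser time per layer: 21500 / 1870 → 11.4973 s.
Layer cycle = 11.4973 + 14 = 25.4973 s.
Build time = 3267 × 25.4973 = 83299.6791 s = 23.14 hours.

23.14 hours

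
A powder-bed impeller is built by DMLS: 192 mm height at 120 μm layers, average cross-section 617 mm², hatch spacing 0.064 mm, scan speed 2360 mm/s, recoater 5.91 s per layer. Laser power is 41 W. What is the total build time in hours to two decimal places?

4.44 hours

Layers = ⌈192/0.12⌉ = 1600.
Hatch length per layer = 617 / 0.064, so 9640.6 mm.
Per-layer scan time = 9640.6 / 2360 = 4.085 s.
Layer cycle = 4.085 + 5.91, so 9.995 s.
1600 layers × 9.995 s/layer = 15992 s, i.e. 4.44 hours.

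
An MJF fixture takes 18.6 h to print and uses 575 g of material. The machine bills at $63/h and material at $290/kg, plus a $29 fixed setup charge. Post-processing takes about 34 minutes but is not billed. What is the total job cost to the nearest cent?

Time charge: 63 × 18.6 → $1171.80.
Material charge = 290 × 575/1000 = $166.75.
Adding setup: 1171.80 + 166.75 + 29 → $1367.55.

$1367.55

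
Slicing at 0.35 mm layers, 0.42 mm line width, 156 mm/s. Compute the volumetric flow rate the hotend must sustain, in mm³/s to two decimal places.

A: 0.35 × 0.42 → 0.147 mm².
Volumetric flow = 156 × 0.147 = 22.93 mm³/s.

22.93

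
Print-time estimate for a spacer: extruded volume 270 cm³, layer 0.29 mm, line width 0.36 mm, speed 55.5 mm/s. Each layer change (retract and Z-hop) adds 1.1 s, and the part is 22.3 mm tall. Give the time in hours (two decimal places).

12.97 hours

Extrusion cross-section = 0.29 × 0.36 = 0.1044 mm².
Path length: 270000 mm³ / 0.1044 mm² → 2586206.9 mm.
Print-move time = 2586206.9 / 55.5, so 46598.3 s.
Layers = ⌈22.3/0.29⌉ = 77.
Non-print overhead = 77 × 1.1, so 84.7 s.
Altogether 46598.3 + 84.7 = 46683 s, i.e. 12.97 hours.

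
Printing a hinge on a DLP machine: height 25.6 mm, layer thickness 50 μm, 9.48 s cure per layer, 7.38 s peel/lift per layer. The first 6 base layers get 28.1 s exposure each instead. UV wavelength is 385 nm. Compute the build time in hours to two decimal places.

Layers = ⌈25.6/0.05⌉ = 512.
Base layers: 6 × (28.1 + 7.38) → 212.88 s.
Remaining layers = 506 × (9.48 + 7.38), so 8531.16 s.
Sum: 212.88 + 8531.16 = 8744.04 s → 2.43 hours.

2.43 hours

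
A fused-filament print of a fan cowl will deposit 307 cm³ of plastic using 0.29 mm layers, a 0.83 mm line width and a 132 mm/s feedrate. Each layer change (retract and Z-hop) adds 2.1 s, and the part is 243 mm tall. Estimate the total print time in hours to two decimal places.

Extrusion cross-section: 0.29 × 0.83 → 0.2407 mm².
Toolpath length = 307 cm³ / 0.2407 mm² = 307000 / 0.2407 = 1275446.6 mm.
Time extruding: 1275446.6 / 132 → 9662.5 s.
Number of layers: 243 / 0.29 → 838 (rounded up).
Z-hop total = 838 × 2.1, so 1759.8 s.
Altogether 9662.5 + 1759.8 = 11422.3 s, i.e. 3.17 hours.

3.17 hours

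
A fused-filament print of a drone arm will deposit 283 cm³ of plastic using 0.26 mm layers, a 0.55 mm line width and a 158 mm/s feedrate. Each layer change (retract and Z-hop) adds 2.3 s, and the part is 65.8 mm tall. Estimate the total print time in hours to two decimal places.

3.64 hours

Line area: 0.26 × 0.55 → 0.143 mm².
Total extruded path = 283000/0.143 = 1979021 mm.
Extrusion time: 1979021 / 158 → 12525.4 s.
Layers = ⌈65.8/0.26⌉ = 254.
Layer-change overhead: 254 × 2.3 → 584.2 s.
Total = 12525.4 + 584.2 = 13109.6 s = 3.64 hours.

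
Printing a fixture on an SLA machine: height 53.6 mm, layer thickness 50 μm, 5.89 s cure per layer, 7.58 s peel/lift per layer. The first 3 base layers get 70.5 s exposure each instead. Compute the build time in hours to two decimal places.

4.06 hours

Layer count = ceil(53.6 / 0.05) = 1072.
Burn-in layers: 3 × (70.5 + 7.58) → 234.24 s.
Regular layers = 1069 × (5.89 + 7.58) = 14399.43 s.
Sum: 234.24 + 14399.43 = 14633.67 s → 4.06 hours.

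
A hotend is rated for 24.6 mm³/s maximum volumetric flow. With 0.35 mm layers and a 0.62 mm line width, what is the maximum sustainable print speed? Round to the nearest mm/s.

113 mm/s

Bead cross-section: 0.35 × 0.62 → 0.217 mm².
v_max = Q/A = 24.6/0.217 = 113.36 mm/s → 113 mm/s.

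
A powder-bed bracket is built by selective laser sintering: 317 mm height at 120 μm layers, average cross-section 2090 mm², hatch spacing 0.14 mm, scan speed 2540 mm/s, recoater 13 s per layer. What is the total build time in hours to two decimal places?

Number of layers: 317 / 0.12 → 2642 (rounded up).
Scan path per layer: 2090 / 0.14 → 14928.6 mm.
Scan time per layer = 14928.6 / 2540 = 5.8774 s.
Per-layer time = 5.8774 + 13 = 18.8774 s.
2642 layers × 18.8774 s/layer = 49874.0908 s, i.e. 13.85 hours.

13.85 hours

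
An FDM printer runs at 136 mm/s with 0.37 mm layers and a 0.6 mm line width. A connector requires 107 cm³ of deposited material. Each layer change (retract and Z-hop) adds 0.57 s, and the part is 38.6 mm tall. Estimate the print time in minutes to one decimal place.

Bead cross-section: 0.37 × 0.6 → 0.222 mm².
Path length: 107000 mm³ / 0.222 mm² → 481982 mm.
Print-move time: 481982 / 136 → 3544 s.
Layers = ⌈38.6/0.37⌉ = 105.
Z-hop total = 105 × 0.57, so 59.85 s.
Total = 3544 + 59.85 = 3603.85 s = 60.1 minutes.

60.1 minutes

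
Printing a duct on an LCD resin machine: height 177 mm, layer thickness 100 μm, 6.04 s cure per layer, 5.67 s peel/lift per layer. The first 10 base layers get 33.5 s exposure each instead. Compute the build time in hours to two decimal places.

Number of layers: 177 / 0.1 → 1770 (rounded up).
Burn-in layers = 10 × (33.5 + 5.67) = 391.7 s.
Remaining layers: 1760 × (6.04 + 5.67) → 20609.6 s.
Total = 391.7 + 20609.6 = 21001.3 s = 5.83 hours.

5.83 hours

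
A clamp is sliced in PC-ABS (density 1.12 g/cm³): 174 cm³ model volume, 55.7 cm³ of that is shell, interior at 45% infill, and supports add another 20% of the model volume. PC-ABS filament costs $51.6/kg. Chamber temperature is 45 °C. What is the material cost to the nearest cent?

$8.31

Interior volume: 174 − 55.7 → 118.3 cm³.
Deposited infill = 0.45 × 118.3 = 53.235 cm³.
Support = 0.20 × 174 = 34.8 cm³.
Total printed volume: 55.7 + 53.235 + 34.8 → 143.735 cm³.
Mass = 143.735 × 1.12, so 160.9832 g.
Cost = 160.9832 g / 1000 × $51.6/kg = $8.31.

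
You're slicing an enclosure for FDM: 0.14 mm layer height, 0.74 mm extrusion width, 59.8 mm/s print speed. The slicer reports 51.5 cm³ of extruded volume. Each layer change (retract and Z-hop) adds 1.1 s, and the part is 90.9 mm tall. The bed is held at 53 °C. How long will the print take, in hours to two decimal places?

2.51 hours

Bead cross-section = 0.14 × 0.74, so 0.1036 mm².
Total extruded path = 51500/0.1036 = 497104.2 mm.
Extrusion time: 497104.2 / 59.8 → 8312.8 s.
Number of layers: 90.9 / 0.14 → 650 (rounded up).
Z-hop total = 650 × 1.1 = 715 s.
Altogether 8312.8 + 715 = 9027.8 s, i.e. 2.51 hours.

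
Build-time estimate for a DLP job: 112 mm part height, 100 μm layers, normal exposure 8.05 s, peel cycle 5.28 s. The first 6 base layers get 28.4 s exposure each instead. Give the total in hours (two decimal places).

Layer count = ceil(112 / 0.1) = 1120.
Base layers = 6 × (28.4 + 5.28), so 202.08 s.
Remaining layers = 1114 × (8.05 + 5.28) = 14849.62 s.
Total = 202.08 + 14849.62 = 15051.7 s = 4.18 hours.

4.18 hours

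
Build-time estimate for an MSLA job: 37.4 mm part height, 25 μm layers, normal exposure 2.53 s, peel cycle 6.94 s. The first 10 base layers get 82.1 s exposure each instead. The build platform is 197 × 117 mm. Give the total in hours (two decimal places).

4.16 hours

Number of layers: 37.4 / 0.025 → 1496 (rounded up).
Bottom layers: 10 × (82.1 + 6.94) → 890.4 s.
Normal layers: 1486 × (2.53 + 6.94) → 14072.42 s.
Sum: 890.4 + 14072.42 = 14962.82 s → 4.16 hours.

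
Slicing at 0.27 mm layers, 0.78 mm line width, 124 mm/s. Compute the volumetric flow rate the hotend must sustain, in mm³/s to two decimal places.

26.11

Bead cross-section = 0.27 × 0.78, so 0.2106 mm².
Q = v·A = 124 × 0.2106 = 26.11 mm³/s.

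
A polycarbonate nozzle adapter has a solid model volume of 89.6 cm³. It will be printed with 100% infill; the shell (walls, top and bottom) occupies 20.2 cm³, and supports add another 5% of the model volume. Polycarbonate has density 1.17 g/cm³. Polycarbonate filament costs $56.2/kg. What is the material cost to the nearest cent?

$6.19

Volume inside the shell = 89.6 − 20.2, so 69.4 cm³.
Deposited infill = 1.00 × 69.4 = 69.4 cm³.
Support = 0.05 × 89.6, so 4.48 cm³.
Total printed volume = 20.2 + 69.4 + 4.48 = 94.08 cm³.
Mass: 94.08 × 1.17 → 110.0736 g.
Cost = 110.0736 g / 1000 × $56.2/kg = $6.19.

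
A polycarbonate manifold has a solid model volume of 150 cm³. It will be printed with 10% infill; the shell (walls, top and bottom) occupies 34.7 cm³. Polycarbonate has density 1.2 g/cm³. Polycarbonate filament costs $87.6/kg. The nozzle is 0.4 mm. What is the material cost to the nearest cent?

$4.86

Interior volume: 150 − 34.7 → 115.3 cm³.
Infill deposited = 0.10 × 115.3 = 11.53 cm³.
Total printed volume = 34.7 + 11.53, so 46.23 cm³.
Mass = 46.23 × 1.2, so 55.476 g.
Cost = 55.476 g / 1000 × $87.6/kg = $4.86.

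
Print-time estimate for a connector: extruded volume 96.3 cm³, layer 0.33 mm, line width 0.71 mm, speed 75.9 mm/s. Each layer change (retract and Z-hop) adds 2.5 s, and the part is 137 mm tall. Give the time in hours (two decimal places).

Line area: 0.33 × 0.71 → 0.2343 mm².
Path length: 96300 mm³ / 0.2343 mm² → 411011.5 mm.
Extrusion time = 411011.5 / 75.9 = 5415.2 s.
Layer count = ceil(137 / 0.33) = 416.
Z-hop total = 416 × 2.5, so 1040 s.
Altogether 5415.2 + 1040 = 6455.2 s, i.e. 1.79 hours.

1.79 hours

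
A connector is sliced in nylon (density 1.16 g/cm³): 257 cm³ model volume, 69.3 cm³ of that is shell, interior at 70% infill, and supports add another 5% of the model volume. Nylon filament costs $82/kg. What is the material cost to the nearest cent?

$20.31

Volume inside the shell: 257 − 69.3 → 187.7 cm³.
Infill deposited: 0.70 × 187.7 → 131.39 cm³.
Support = 0.05 × 257 = 12.85 cm³.
Total printed volume = 69.3 + 131.39 + 12.85, so 213.54 cm³.
Mass: 213.54 × 1.16 → 247.7064 g.
Cost = 247.7064 g / 1000 × $82/kg = $20.31.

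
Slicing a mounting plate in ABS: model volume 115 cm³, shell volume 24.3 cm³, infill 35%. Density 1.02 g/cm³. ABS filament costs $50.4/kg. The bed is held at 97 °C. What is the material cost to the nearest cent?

Infill region = 115 − 24.3 = 90.7 cm³.
Infill deposited = 0.35 × 90.7, so 31.745 cm³.
Deposited volume = 24.3 + 31.745, so 56.045 cm³.
Mass = 56.045 × 1.02 = 57.1659 g.
Cost = 57.1659 g / 1000 × $50.4/kg = $2.88.

$2.88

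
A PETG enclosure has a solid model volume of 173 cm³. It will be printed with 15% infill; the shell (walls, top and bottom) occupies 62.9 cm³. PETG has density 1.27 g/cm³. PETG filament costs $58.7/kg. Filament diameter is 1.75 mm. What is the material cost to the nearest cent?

Infill region: 173 − 62.9 → 110.1 cm³.
Infill deposited = 0.15 × 110.1 = 16.515 cm³.
Total printed volume: 62.9 + 16.515 → 79.415 cm³.
Mass: 79.415 × 1.27 → 100.85705 g.
At $58.7/kg: 100.85705/1000 × 58.7 = $5.92.

$5.92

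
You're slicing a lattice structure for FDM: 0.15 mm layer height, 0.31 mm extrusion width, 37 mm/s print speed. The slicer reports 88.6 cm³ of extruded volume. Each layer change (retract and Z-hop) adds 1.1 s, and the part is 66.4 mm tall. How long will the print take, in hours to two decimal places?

14.44 hours

Bead cross-section = 0.15 × 0.31, so 0.0465 mm².
Toolpath length = 88.6 cm³ / 0.0465 mm² = 88600 / 0.0465 = 1905376.3 mm.
Extrusion time = 1905376.3 / 37 = 51496.7 s.
Layers = ⌈66.4/0.15⌉ = 443.
Layer-change overhead: 443 × 1.1 → 487.3 s.
Altogether 51496.7 + 487.3 = 51984 s, i.e. 14.44 hours.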